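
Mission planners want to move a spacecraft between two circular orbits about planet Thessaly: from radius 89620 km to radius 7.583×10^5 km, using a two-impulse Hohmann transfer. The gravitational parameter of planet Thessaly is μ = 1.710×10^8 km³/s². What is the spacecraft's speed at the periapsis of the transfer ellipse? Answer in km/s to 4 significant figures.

Semi-major axis of the transfer orbit: a_t = (89620 + 7.583×10^5)/2 = 4.2396×10^5 km.
At periapsis, r = 89620 km.
From the vis-viva equation, v = √[μ(2/r − 1/a_t)] = 58.42 km/s.

v = 58.42 km/s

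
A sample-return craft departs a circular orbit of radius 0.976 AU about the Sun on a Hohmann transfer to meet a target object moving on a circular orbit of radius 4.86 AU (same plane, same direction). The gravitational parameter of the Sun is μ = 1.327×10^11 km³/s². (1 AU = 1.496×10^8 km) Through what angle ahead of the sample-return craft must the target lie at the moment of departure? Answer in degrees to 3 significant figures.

In km: r₁ = 0.976 × 1.496×10^8 = 1.460096×10^8 km; r₂ = 4.86 × 1.496×10^8 = 7.27056×10^8 km.
The Hohmann ellipse has a_t = (r₁ + r₂)/2 = 4.365328×10^8 km.
The half-period of the transfer ellipse is t = π√(a_t³/μ) = 7.8657×10^7 s.
The target's mean motion on its circular orbit is ω₂ = √(μ/r₂³) = 1.8582×10^-8 rad/s.
Angle swept by the target during transfer: ω₂·t = 1.4616 rad = 83.74°.
The sample-return craft traverses 180° on the transfer ellipse, so the target must lead by 180° − 83.74° = 96.3°.

φ = 96.3°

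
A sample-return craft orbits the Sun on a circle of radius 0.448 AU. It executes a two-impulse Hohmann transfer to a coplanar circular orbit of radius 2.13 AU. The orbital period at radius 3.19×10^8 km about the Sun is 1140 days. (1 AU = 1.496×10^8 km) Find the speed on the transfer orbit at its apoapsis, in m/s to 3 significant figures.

v = 12000 m/s

From Kepler's third law T² = 4π²r³/μ at r = 3.19×10^8 km, T = 1140 days = 1140 × 86400 s = 9.8496×10^7 s: μ = 4π²r³/T² = 1.32097×10^11 km³/s².
In km: r₁ = 0.448 × 1.496×10^8 = 6.70208×10^7 km; r₂ = 2.13 × 1.496×10^8 = 3.18648×10^8 km.
Transfer-ellipse semi-major axis a_t = (r₁ + r₂)/2 = (6.70208×10^7 + 3.18648×10^8)/2 = 1.928344×10^8 km.
The apoapsis of the transfer ellipse is at r = 3.18648×10^8 km.
Vis-viva: v = √[μ(2/r − 1/a_t)] = √[1.32097×10^11 × (2/3.18648×10^8 − 1/1.928344×10^8)] = 12.00 km/s.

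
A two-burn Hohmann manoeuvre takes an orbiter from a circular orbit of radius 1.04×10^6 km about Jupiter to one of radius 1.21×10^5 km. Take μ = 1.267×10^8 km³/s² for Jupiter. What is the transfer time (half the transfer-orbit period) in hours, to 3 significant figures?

The Hohmann ellipse has a_t = (r₁ + r₂)/2 = 5.805×10^5 km.
Half the transfer-orbit period gives t = π√(a_t³/μ) = 1.234×10^5 s.
Converting: 1.234×10^5 s ÷ 3600 s/hour = 34.3 hours.

t = 34.3 hours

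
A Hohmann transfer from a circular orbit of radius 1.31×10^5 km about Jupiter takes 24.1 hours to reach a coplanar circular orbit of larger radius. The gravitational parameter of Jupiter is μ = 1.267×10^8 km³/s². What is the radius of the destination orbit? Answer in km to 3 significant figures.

r₂ = 7.87×10^5 km

Transfer time t = 24.1 hours = 86760 s, and t = π√(a_t³/μ).
So a_t = (μ t²/π²)^(1/3) = (1.267×10^8 × (86760)² / π²)^(1/3) = 4.5889×10^5 km.
Since a_t = (r₁ + r₂)/2, r₂ = 2a_t − r₁ = 2×4.5889×10^5 − 1.310×10^5 = 7.8678×10^5 km.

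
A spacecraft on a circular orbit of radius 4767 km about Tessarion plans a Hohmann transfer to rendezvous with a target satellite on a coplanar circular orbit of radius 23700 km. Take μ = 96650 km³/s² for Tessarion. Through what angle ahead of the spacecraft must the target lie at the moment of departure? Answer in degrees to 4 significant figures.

φ = 96.22°

Semi-major axis of the transfer orbit: a_t = (4767 + 23700)/2 = 14233.5 km.
The half-period of the transfer ellipse is t = π√(a_t³/μ) = 17160 s.
The target's mean motion on its circular orbit is ω₂ = √(μ/r₂³) = 8.521×10^-5 rad/s.
Angle swept by the target during transfer: ω₂·t = 1.4622 rad = 83.78°.
Arrival is 180° from departure on the ellipse, so φ = 180° − 83.78° = 96.22°.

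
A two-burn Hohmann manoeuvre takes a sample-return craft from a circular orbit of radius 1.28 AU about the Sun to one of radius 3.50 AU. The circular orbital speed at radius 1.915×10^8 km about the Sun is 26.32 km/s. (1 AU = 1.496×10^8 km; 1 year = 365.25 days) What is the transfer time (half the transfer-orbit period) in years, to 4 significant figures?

From the circular-orbit relation v² = μ/r at r = 1.915×10^8 km: μ = v²r = (26.32)² × 1.915×10^8 = 1.32660×10^11 km³/s².
In km: r₁ = 1.28 × 1.496×10^8 = 1.91488×10^8 km; r₂ = 3.50 × 1.496×10^8 = 5.236×10^8 km.
The Hohmann ellipse has a_t = (r₁ + r₂)/2 = 3.57544×10^8 km.
Transfer time t = π√(a_t³/μ) = π√((3.57544×10^8)³ / 1.32660×10^11) = 5.831×10^7 s.
Converting: 5.831×10^7 s ÷ 3.15576×10^7 s/year (365.25 × 86400) = 1.848 years.

t = 1.848 years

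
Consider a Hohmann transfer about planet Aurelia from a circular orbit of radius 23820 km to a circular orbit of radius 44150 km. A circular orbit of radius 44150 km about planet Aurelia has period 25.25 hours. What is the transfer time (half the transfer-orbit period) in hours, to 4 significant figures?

From Kepler's third law T² = 4π²r³/μ at r = 44150 km, T = 25.25 hours = 25.25 × 3600 s = 90900 s: μ = 4π²r³/T² = 4.11173×10^5 km³/s².
Transfer-ellipse semi-major axis a_t = (r₁ + r₂)/2 = (23820 + 44150)/2 = 33985 km.
By Kepler's third law the transfer-orbit period is T = 2π√(a_t³/μ), so t = T/2 = 30695 s.
Converting: 30695 s ÷ 3600 s/hour = 8.526 hours.

t = 8.526 hours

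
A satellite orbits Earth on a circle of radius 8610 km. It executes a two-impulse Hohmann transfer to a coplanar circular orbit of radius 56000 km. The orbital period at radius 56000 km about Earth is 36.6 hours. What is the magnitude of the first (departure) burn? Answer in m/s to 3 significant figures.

From Kepler's third law T² = 4π²r³/μ at r = 56000 km, T = 36.6 hours = 36.6 × 3600 s = 1.3176×10^5 s: μ = 4π²r³/T² = 3.99353×10^5 km³/s².
Transfer-ellipse semi-major axis a_t = (r₁ + r₂)/2 = (8610 + 56000)/2 = 32305 km.
On the circular orbit at r = 8610 km, v_c = √(μ/r) = 6.8105 km/s.
Transfer-orbit speed at the same r (vis-viva, a = a_t): v_t = √[μ(2/r − 1/a_t)] = 8.9668 km/s.
Δv₁ = |v_t − v_c| = |8.9668 − 6.8105| = 2.156 km/s.

Δv₁ = 2160 m/s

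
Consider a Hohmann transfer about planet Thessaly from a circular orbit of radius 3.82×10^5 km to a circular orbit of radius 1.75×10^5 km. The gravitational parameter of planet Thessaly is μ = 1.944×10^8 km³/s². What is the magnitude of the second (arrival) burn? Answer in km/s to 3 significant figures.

Δv₂ = 5.70 km/s

Transfer-ellipse semi-major axis a_t = (r₁ + r₂)/2 = (3.820×10^5 + 1.750×10^5)/2 = 2.785×10^5 km.
Circular speed at r = 1.750×10^5 km: v_c = √(μ/r) = 33.3295 km/s.
Transfer-orbit speed at the same r (vis-viva, a = a_t): v_t = √[μ(2/r − 1/a_t)] = 39.0345 km/s.
Δv₂ = |v_t − v_c| = |39.0345 − 33.3295| = 5.705 km/s.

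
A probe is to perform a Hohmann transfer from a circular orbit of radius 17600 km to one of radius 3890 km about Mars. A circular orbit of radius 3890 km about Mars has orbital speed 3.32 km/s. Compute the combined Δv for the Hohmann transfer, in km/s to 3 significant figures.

From the circular-orbit relation v² = μ/r at r = 3890 km: μ = v²r = (3.32)² × 3890 = 42877.1 km³/s².
Transfer-ellipse semi-major axis a_t = (r₁ + r₂)/2 = (17600 + 3890)/2 = 10745 km.
At r₁ the circular-orbit speed is v₁ = √(μ/r₁) = 1.5608 km/s.
Transfer-orbit speed at r₁ (vis-viva equation): v_a = √[μ(2/r₁ − 1/a_t)] = 0.93914 km/s.
First burn Δv₁ = |v_a − v₁| = 0.6217 km/s.
Circular speed at r₂: v₂ = √(μ/r₂) = 3.320 km/s.
Transfer-orbit speed at r₂: v_p = √[μ(2/r₂ − 1/a_t)] = 4.249 km/s.
Second burn Δv₂ = |v₂ − v_p| = 0.9290 km/s.
Δv = Δv₁ + Δv₂ = 0.6217 + 0.9290 = 1.551 km/s.

Δv = 1.55 km/s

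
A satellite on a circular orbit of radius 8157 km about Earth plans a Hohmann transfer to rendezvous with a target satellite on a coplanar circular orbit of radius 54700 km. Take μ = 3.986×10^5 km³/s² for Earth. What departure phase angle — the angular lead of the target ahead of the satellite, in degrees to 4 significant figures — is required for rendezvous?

The Hohmann ellipse has a_t = (r₁ + r₂)/2 = 31428.5 km.
Transfer time t = π√(a_t³/μ) = 27725 s.
The target's mean motion on its circular orbit is ω₂ = √(μ/r₂³) = 4.9350×10^-5 rad/s.
Angle swept by the target during transfer: ω₂·t = 1.3682 rad = 78.39°.
Arrival is 180° from departure on the ellipse, so φ = 180° − 78.39° = 101.6°.

φ = 101.6°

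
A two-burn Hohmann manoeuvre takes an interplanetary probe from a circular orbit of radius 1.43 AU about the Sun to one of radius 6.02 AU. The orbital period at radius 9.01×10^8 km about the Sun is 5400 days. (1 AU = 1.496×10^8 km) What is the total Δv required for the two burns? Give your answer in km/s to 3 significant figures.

Δv = 11.4 km/s

From Kepler's third law T² = 4π²r³/μ at r = 9.01×10^8 km, T = 5400 days = 5400 × 86400 s = 4.6656×10^8 s: μ = 4π²r³/T² = 1.32654×10^11 km³/s².
In km: r₁ = 1.43 × 1.496×10^8 = 2.13928×10^8 km; r₂ = 6.02 × 1.496×10^8 = 9.00592×10^8 km.
Transfer-ellipse semi-major axis a_t = (r₁ + r₂)/2 = (2.13928×10^8 + 9.00592×10^8)/2 = 5.5726×10^8 km.
Circular speed at r₁: v₁ = √(μ/r₁) = √(1.32654×10^11/2.13928×10^8) = 24.9015 km/s.
On the transfer ellipse at r₁, vis-viva gives v_p = √[μ(2/r₁ − 1/a_t)] = 31.6564 km/s.
First burn Δv₁ = |v_p − v₁| = 6.755 km/s.
At r₂, v₂ = √(μ/r₂) = 12.137 km/s.
Transfer-orbit speed at r₂: v_a = √[μ(2/r₂ − 1/a_t)] = 7.5197 km/s.
Second burn Δv₂ = |v₂ − v_a| = 4.617 km/s.
Δv = Δv₁ + Δv₂ = 6.755 + 4.617 = 11.37 km/s.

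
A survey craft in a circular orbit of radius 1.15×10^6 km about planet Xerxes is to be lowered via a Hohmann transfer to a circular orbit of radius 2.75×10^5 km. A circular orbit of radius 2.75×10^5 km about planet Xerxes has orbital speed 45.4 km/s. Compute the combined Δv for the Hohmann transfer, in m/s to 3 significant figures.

From the circular-orbit relation v² = μ/r at r = 2.75×10^5 km: μ = v²r = (45.4)² × 2.75×10^5 = 5.66819×10^8 km³/s².
Semi-major axis of the transfer orbit: a_t = (1.150×10^6 + 2.750×10^5)/2 = 7.125×10^5 km.
At r₁ the circular-orbit speed is v₁ = √(μ/r₁) = 22.201 km/s.
On the transfer ellipse at r₁, vis-viva gives v_a = √[μ(2/r₁ − 1/a_t)] = 13.793 km/s.
First burn Δv₁ = |v_a − v₁| = 8.408 km/s.
At r₂, v₂ = √(μ/r₂) = 45.40 km/s.
Transfer-orbit speed at r₂: v_p = √[μ(2/r₂ − 1/a_t)] = 57.68 km/s.
Second burn Δv₂ = |v₂ − v_p| = 12.28 km/s.
Δv = Δv₁ + Δv₂ = 8.408 + 12.28 = 20.69 km/s.

Δv = 20700 m/s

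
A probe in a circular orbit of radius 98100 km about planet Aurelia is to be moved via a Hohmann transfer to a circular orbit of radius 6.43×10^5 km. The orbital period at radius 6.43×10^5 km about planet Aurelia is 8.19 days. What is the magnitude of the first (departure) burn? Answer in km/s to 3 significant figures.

From Kepler's third law T² = 4π²r³/μ at r = 6.43×10^5 km, T = 8.19 days = 8.19 × 86400 s = 7.07616×10^5 s: μ = 4π²r³/T² = 2.09603×10^7 km³/s².
Semi-major axis of the transfer orbit: a_t = (98100 + 6.430×10^5)/2 = 3.7055×10^5 km.
On the circular orbit at r = 98100 km, v_c = √(μ/r) = 14.617 km/s.
Transfer-orbit speed at the same r (vis-viva, a = a_t): v_t = √[μ(2/r − 1/a_t)] = 19.255 km/s.
Δv₁ = |v_t − v_c| = |19.255 − 14.617| = 4.638 km/s.

Δv₁ = 4.64 km/s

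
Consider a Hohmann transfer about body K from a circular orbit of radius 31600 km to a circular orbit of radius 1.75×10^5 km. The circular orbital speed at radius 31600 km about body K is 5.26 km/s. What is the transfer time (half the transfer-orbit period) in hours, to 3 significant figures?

From the circular-orbit relation v² = μ/r at r = 31600 km: μ = v²r = (5.26)² × 31600 = 8.74296×10^5 km³/s².
Semi-major axis of the transfer orbit: a_t = (31600 + 1.750×10^5)/2 = 1.033×10^5 km.
Half the transfer-orbit period gives t = π√(a_t³/μ) = 1.116×10^5 s.
Converting: 1.116×10^5 s ÷ 3600 s/hour = 31.0 hours.

t = 31.0 hours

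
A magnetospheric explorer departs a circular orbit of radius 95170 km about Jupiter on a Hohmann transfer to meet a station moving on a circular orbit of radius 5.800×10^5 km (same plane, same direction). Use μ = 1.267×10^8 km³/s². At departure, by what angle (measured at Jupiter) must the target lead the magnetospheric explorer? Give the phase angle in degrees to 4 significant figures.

Transfer-ellipse semi-major axis a_t = (r₁ + r₂)/2 = (95170 + 5.800×10^5)/2 = 3.37585×10^5 km.
Transfer time t = π√(a_t³/μ) = 54740 s.
The target's mean motion on its circular orbit is ω₂ = √(μ/r₂³) = 2.548×10^-5 rad/s.
Angle swept by the target during transfer: ω₂·t = 1.395 rad = 79.93°.
The magnetospheric explorer traverses 180° on the transfer ellipse, so the target must lead by 180° − 79.93° = 100.1°.

φ = 100.1°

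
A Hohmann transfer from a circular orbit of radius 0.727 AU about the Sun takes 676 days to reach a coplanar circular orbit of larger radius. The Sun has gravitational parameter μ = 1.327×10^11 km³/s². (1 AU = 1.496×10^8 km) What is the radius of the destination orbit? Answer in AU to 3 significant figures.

In km: r₁ = 0.727 × 1.496×10^8 = 1.087592×10^8 km.
Transfer time t = 676 days = 5.84064×10^7 s, and t = π√(a_t³/μ).
So a_t = (μ t²/π²)^(1/3) = (1.327×10^11 × (5.84064×10^7)² / π²)^(1/3) = 3.5796×10^8 km.
Since a_t = (r₁ + r₂)/2, r₂ = 2a_t − r₁ = 2×3.5796×10^8 − 1.087592×10^8 = 6.071608×10^8 km.
In AU: r₂ = 6.071608×10^8 / 1.496×10^8 = 4.06 AU.

r₂ = 4.06 AU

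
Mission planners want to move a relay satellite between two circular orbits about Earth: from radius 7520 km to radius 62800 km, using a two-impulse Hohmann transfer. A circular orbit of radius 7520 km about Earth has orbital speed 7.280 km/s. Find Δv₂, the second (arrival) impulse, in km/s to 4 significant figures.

From the circular-orbit relation v² = μ/r at r = 7520 km: μ = v²r = (7.280)² × 7520 = 3.98548×10^5 km³/s².
Semi-major axis of the transfer orbit: a_t = (7520 + 62800)/2 = 35160 km.
On the circular orbit at r = 62800 km, v_c = √(μ/r) = 2.519 km/s.
Vis-viva on the transfer ellipse at r = 62800 km gives v_t = √[μ(2/r − 1/a_t)] = 1.165 km/s.
Δv₂ = |v_t − v_c| = |1.165 − 2.519| = 1.354 km/s.

Δv₂ = 1.354 km/s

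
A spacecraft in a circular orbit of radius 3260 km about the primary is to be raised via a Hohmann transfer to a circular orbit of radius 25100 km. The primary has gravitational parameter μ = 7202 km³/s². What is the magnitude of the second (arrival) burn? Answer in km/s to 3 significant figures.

Semi-major axis of the transfer orbit: a_t = (3260 + 25100)/2 = 14180 km.
On the circular orbit at r = 25100 km, v_c = √(μ/r) = 0.53566 km/s.
Transfer-orbit speed at the same r (vis-viva, a = a_t): v_t = √[μ(2/r − 1/a_t)] = 0.25684 km/s.
Δv₂ = |v_t − v_c| = |0.25684 − 0.53566| = 0.2788 km/s.

Δv₂ = 0.279 km/s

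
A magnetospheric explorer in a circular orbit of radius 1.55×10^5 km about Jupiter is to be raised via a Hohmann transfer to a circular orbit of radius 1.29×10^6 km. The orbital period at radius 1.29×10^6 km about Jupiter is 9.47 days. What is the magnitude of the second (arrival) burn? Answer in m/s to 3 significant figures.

Δv₂ = 5320 m/s

From Kepler's third law T² = 4π²r³/μ at r = 1.29×10^6 km, T = 9.47 days = 9.47 × 86400 s = 8.18208×10^5 s: μ = 4π²r³/T² = 1.26591×10^8 km³/s².
The Hohmann ellipse has a_t = (r₁ + r₂)/2 = 7.225×10^5 km.
On the circular orbit at r = 1.290×10^6 km, v_c = √(μ/r) = 9.906 km/s.
Transfer-orbit speed at the same r (vis-viva, a = a_t): v_t = √[μ(2/r − 1/a_t)] = 4.588 km/s.
Δv₂ = |v_t − v_c| = |4.588 − 9.906| = 5.318 km/s.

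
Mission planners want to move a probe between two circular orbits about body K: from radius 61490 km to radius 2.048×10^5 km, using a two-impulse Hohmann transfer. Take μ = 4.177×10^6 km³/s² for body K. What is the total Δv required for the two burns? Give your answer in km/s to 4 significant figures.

Δv = 3.427 km/s

Transfer-ellipse semi-major axis a_t = (r₁ + r₂)/2 = (61490 + 2.048×10^5)/2 = 1.33145×10^5 km.
Circular speed at r₁: v₁ = √(μ/r₁) = √(4.177×10^6/61490) = 8.2420 km/s.
Transfer-orbit speed at r₁ (vis-viva): v_p = √[μ(2/r₁ − 1/a_t)] = 10.222 km/s.
First burn Δv₁ = |v_p − v₁| = 1.980 km/s.
Circular speed at r₂: v₂ = √(μ/r₂) = 4.516 km/s.
Transfer-orbit speed at r₂: v_a = √[μ(2/r₂ − 1/a_t)] = 3.069 km/s.
Second burn Δv₂ = |v₂ − v_a| = 1.447 km/s.
Total Δv = Δv₁ + Δv₂ = 3.427 km/s.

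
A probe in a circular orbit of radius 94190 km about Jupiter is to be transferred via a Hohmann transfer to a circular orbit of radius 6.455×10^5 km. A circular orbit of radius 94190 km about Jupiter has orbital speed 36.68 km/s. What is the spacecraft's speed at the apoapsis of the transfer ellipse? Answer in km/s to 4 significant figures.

v = 7.071 km/s

From the circular-orbit relation v² = μ/r at r = 94190 km: μ = v²r = (36.68)² × 94190 = 1.26725×10^8 km³/s².
The Hohmann ellipse has a_t = (r₁ + r₂)/2 = 3.69845×10^5 km.
At apoapsis, r = 6.455×10^5 km.
Vis-viva: v = √[μ(2/r − 1/a_t)] = √[1.26725×10^8 × (2/6.455×10^5 − 1/3.69845×10^5)] = 7.071 km/s.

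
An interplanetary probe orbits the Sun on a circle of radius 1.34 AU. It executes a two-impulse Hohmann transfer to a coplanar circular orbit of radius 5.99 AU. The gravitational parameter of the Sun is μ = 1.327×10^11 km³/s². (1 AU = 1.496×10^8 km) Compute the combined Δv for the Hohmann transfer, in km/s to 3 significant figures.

In km: r₁ = 1.34 × 1.496×10^8 = 2.00464×10^8 km; r₂ = 5.99 × 1.496×10^8 = 8.96104×10^8 km.
Transfer-ellipse semi-major axis a_t = (r₁ + r₂)/2 = (2.00464×10^8 + 8.96104×10^8)/2 = 5.48284×10^8 km.
At r₁ the circular-orbit speed is v₁ = √(μ/r₁) = 25.7287 km/s.
Transfer-orbit speed at r₁ (vis-viva): v_p = √[μ(2/r₁ − 1/a_t)] = 32.8923 km/s.
First burn Δv₁ = |v_p − v₁| = 7.1636 km/s.
At r₂, v₂ = √(μ/r₂) = 12.169 km/s.
Transfer-orbit speed at r₂: v_a = √[μ(2/r₂ − 1/a_t)] = 7.3582 km/s.
Second burn Δv₂ = |v₂ − v_a| = 4.8108 km/s.
Total Δv = Δv₁ + Δv₂ = 11.97 km/s.

Δv = 12.0 km/s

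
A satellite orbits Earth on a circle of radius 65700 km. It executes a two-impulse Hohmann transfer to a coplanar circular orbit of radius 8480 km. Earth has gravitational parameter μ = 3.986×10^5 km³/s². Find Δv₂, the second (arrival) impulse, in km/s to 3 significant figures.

Δv₂ = 2.27 km/s

Semi-major axis of the transfer orbit: a_t = (65700 + 8480)/2 = 37090 km.
On the circular orbit at r = 8480 km, v_c = √(μ/r) = 6.856 km/s.
Vis-viva on the transfer ellipse at r = 8480 km gives v_t = √[μ(2/r − 1/a_t)] = 9.125 km/s.
Δv₂ = |v_t − v_c| = |9.125 − 6.856| = 2.269 km/s.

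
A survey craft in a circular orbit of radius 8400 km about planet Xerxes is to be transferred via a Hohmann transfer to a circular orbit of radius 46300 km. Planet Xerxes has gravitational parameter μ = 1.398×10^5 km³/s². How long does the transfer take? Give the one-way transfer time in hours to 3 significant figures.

t = 10.6 hours

The Hohmann ellipse has a_t = (r₁ + r₂)/2 = 27350 km.
By Kepler's third law the transfer-orbit period is T = 2π√(a_t³/μ), so t = T/2 = 38000 s.
Converting: 38000 s ÷ 3600 s/hour = 10.6 hours.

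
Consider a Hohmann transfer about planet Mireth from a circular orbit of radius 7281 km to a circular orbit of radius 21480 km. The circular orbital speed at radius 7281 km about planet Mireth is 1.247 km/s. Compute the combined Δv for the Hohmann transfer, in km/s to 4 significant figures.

From the circular-orbit relation v² = μ/r at r = 7281 km: μ = v²r = (1.247)² × 7281 = 11322.0 km³/s².
Semi-major axis of the transfer orbit: a_t = (7281 + 21480)/2 = 14380.5 km.
At r₁ the circular-orbit speed is v₁ = √(μ/r₁) = 1.247000 km/s.
Transfer-orbit speed at r₁ (v² = μ(2/r − 1/a)): v_p = √[μ(2/r₁ − 1/a_t)] = 1.524041 km/s.
First burn Δv₁ = |v_p − v₁| = 0.277041 km/s.
At r₂, v₂ = √(μ/r₂) = 0.726014 km/s.
Transfer-orbit speed at r₂: v_a = √[μ(2/r₂ − 1/a_t)] = 0.516599 km/s.
Second burn Δv₂ = |v₂ − v_a| = 0.209415 km/s.
Total Δv = Δv₁ + Δv₂ = 0.4865 km/s.

Δv = 0.4865 km/s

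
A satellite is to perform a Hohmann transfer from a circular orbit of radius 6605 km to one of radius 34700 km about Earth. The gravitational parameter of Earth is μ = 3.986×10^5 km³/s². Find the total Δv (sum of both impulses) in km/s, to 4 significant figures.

Δv = 3.774 km/s

Semi-major axis of the transfer orbit: a_t = (6605 + 34700)/2 = 20652.5 km.
At r₁ the circular-orbit speed is v₁ = √(μ/r₁) = 7.76841 km/s.
Transfer-orbit speed at r₁ (vis-viva equation): v_p = √[μ(2/r₁ − 1/a_t)] = 10.0696 km/s.
First burn Δv₁ = |v_p − v₁| = 2.301 km/s.
At r₂, v₂ = √(μ/r₂) = 3.3893 km/s.
Transfer-orbit speed at r₂: v_a = √[μ(2/r₂ − 1/a_t)] = 1.9167 km/s.
Second burn Δv₂ = |v₂ − v_a| = 1.473 km/s.
Δv = Δv₁ + Δv₂ = 2.301 + 1.473 = 3.774 km/s.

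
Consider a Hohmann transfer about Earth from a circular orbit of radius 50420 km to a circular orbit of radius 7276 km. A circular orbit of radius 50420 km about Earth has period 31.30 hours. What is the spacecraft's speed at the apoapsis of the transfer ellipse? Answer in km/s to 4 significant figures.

From Kepler's third law T² = 4π²r³/μ at r = 50420 km, T = 31.30 hours = 31.30 × 3600 s = 1.1268×10^5 s: μ = 4π²r³/T² = 3.98542×10^5 km³/s².
Semi-major axis of the transfer orbit: a_t = (50420 + 7276)/2 = 28848 km.
The apoapsis of the transfer ellipse is at r = 50420 km.
From the vis-viva equation, v = √[μ(2/r − 1/a_t)] = 1.412 km/s.

v = 1.412 km/s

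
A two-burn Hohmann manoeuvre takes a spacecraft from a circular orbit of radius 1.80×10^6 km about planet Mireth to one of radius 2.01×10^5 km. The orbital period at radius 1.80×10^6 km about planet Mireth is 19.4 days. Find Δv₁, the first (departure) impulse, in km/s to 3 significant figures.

Δv₁ = 3.72 km/s

From Kepler's third law T² = 4π²r³/μ at r = 1.80×10^6 km, T = 19.4 days = 19.4 × 86400 s = 1.67616×10^6 s: μ = 4π²r³/T² = 8.19495×10^7 km³/s².
Transfer-ellipse semi-major axis a_t = (r₁ + r₂)/2 = (1.800×10^6 + 2.010×10^5)/2 = 1.0005×10^6 km.
On the circular orbit at r = 1.800×10^6 km, v_c = √(μ/r) = 6.747 km/s.
Transfer-orbit speed at the same r (vis-viva, a = a_t): v_t = √[μ(2/r − 1/a_t)] = 3.024 km/s.
Δv₁ = |v_t − v_c| = |3.024 − 6.747| = 3.723 km/s.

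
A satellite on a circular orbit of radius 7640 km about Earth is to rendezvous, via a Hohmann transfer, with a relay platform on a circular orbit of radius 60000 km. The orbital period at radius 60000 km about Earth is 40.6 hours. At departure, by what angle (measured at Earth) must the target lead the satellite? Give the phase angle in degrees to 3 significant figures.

From Kepler's third law T² = 4π²r³/μ at r = 60000 km, T = 40.6 hours = 40.6 × 3600 s = 1.4616×10^5 s: μ = 4π²r³/T² = 3.99169×10^5 km³/s².
Semi-major axis of the transfer orbit: a_t = (7640 + 60000)/2 = 33820 km.
Transfer time t = π√(a_t³/μ) = 30927 s.
Target angular speed ω₂ = √(μ/r₂³) = 4.2988×10^-5 rad/s.
Angle swept by the target during transfer: ω₂·t = 1.3295 rad = 76.17°.
The satellite traverses 180° on the transfer ellipse, so the target must lead by 180° − 76.17° = 104°.

φ = 104°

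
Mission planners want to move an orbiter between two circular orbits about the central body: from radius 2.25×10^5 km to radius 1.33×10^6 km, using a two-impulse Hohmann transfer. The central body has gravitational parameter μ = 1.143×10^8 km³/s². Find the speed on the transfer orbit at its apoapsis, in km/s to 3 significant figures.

The Hohmann ellipse has a_t = (r₁ + r₂)/2 = 7.775×10^5 km.
The apoapsis of the transfer ellipse is at r = 1.330×10^6 km.
Applying v² = μ(2/r − 1/a_t): v = 4.987 km/s.

v = 4.99 km/s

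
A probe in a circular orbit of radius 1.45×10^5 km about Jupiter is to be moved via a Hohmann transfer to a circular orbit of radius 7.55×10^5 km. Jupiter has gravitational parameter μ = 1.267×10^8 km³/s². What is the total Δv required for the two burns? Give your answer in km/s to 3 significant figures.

Δv = 14.3 km/s

Semi-major axis of the transfer orbit: a_t = (1.450×10^5 + 7.550×10^5)/2 = 4.500×10^5 km.
At r₁ the circular-orbit speed is v₁ = √(μ/r₁) = 29.560 km/s.
Transfer-orbit speed at r₁ (v² = μ(2/r − 1/a)): v_p = √[μ(2/r₁ − 1/a_t)] = 38.289 km/s.
First burn Δv₁ = |v_p − v₁| = 8.729 km/s.
Circular speed at r₂: v₂ = √(μ/r₂) = 12.9543 km/s.
Transfer-orbit speed at r₂: v_a = √[μ(2/r₂ − 1/a_t)] = 7.35347 km/s.
Second burn Δv₂ = |v₂ − v_a| = 5.601 km/s.
Δv = Δv₁ + Δv₂ = 8.729 + 5.601 = 14.33 km/s.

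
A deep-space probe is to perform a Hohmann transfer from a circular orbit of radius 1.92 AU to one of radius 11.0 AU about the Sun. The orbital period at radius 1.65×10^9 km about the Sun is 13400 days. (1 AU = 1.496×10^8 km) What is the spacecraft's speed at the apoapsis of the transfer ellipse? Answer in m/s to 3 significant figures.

v = 4890 m/s

From Kepler's third law T² = 4π²r³/μ at r = 1.65×10^9 km, T = 13400 days = 13400 × 86400 s = 1.15776×10^9 s: μ = 4π²r³/T² = 1.32304×10^11 km³/s².
In km: r₁ = 1.92 × 1.496×10^8 = 2.87232×10^8 km; r₂ = 11.0 × 1.496×10^8 = 1.6456×10^9 km.
Transfer-ellipse semi-major axis a_t = (r₁ + r₂)/2 = (2.87232×10^8 + 1.6456×10^9)/2 = 9.66416×10^8 km.
The apoapsis of the transfer ellipse is at r = 1.6456×10^9 km.
Applying v² = μ(2/r − 1/a_t): v = 4.888 km/s.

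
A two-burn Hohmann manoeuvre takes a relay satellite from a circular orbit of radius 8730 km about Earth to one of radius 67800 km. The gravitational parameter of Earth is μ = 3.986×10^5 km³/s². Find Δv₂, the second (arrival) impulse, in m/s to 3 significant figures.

The Hohmann ellipse has a_t = (r₁ + r₂)/2 = 38265 km.
On the circular orbit at r = 67800 km, v_c = √(μ/r) = 2.425 km/s.
Transfer-orbit speed at the same r (vis-viva, a = a_t): v_t = √[μ(2/r − 1/a_t)] = 1.158 km/s.
Δv₂ = |v_t − v_c| = |1.158 − 2.425| = 1.267 km/s.

Δv₂ = 1270 m/s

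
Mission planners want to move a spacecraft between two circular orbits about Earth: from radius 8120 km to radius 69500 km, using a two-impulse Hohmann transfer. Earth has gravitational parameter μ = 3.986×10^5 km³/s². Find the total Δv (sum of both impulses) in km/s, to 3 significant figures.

The Hohmann ellipse has a_t = (r₁ + r₂)/2 = 38810 km.
At r₁ the circular-orbit speed is v₁ = √(μ/r₁) = 7.006 km/s.
On the transfer ellipse at r₁, vis-viva gives v_p = √[μ(2/r₁ − 1/a_t)] = 9.376 km/s.
First burn Δv₁ = |v_p − v₁| = 2.370 km/s.
At r₂, v₂ = √(μ/r₂) = 2.3948 km/s.
Transfer-orbit speed at r₂: v_a = √[μ(2/r₂ − 1/a_t)] = 1.0954 km/s.
Second burn Δv₂ = |v₂ − v_a| = 1.299 km/s.
Total Δv = Δv₁ + Δv₂ = 3.669 km/s.

Δv = 3.67 km/s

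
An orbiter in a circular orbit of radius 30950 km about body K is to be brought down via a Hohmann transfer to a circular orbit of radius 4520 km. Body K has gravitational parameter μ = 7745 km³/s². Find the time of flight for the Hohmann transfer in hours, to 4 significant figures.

t = 23.42 hours

The Hohmann ellipse has a_t = (r₁ + r₂)/2 = 17735 km.
Transfer time t = π√(a_t³/μ) = π√((17735)³ / 7745) = 84310 s.
Converting: 84310 s ÷ 3600 s/hour = 23.42 hours.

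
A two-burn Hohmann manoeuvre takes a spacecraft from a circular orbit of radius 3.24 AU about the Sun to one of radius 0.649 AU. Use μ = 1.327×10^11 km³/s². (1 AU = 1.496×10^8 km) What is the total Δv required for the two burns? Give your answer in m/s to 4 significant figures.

In km: r₁ = 3.24 × 1.496×10^8 = 4.84704×10^8 km; r₂ = 0.649 × 1.496×10^8 = 9.70904×10^7 km.
Semi-major axis of the transfer orbit: a_t = (4.84704×10^8 + 9.70904×10^7)/2 = 2.908972×10^8 km.
Circular speed at r₁: v₁ = √(μ/r₁) = √(1.327×10^11/4.84704×10^8) = 16.546 km/s.
On the transfer ellipse at r₁, v² = μ(2/r − 1/a) gives v_a = √[μ(2/r₁ − 1/a_t)] = 9.5591 km/s.
First burn Δv₁ = |v_a − v₁| = 6.987 km/s.
Circular speed at r₂: v₂ = √(μ/r₂) = 36.97 km/s.
Transfer-orbit speed at r₂: v_p = √[μ(2/r₂ − 1/a_t)] = 47.72 km/s.
Second burn Δv₂ = |v₂ − v_p| = 10.75 km/s.
Total Δv = Δv₁ + Δv₂ = 17.74 km/s.

Δv = 17740 m/s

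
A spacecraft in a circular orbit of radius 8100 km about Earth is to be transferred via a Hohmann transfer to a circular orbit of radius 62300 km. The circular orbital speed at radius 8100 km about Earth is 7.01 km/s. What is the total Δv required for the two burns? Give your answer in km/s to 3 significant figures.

From the circular-orbit relation v² = μ/r at r = 8100 km: μ = v²r = (7.01)² × 8100 = 3.98035×10^5 km³/s².
Semi-major axis of the transfer orbit: a_t = (8100 + 62300)/2 = 35200 km.
At r₁ the circular-orbit speed is v₁ = √(μ/r₁) = 7.010 km/s.
Transfer-orbit speed at r₁ (vis-viva equation): v_p = √[μ(2/r₁ − 1/a_t)] = 9.326 km/s.
First burn Δv₁ = |v_p − v₁| = 2.316 km/s.
Circular speed at r₂: v₂ = √(μ/r₂) = 2.528 km/s.
Transfer-orbit speed at r₂: v_a = √[μ(2/r₂ − 1/a_t)] = 1.213 km/s.
Second burn Δv₂ = |v₂ − v_a| = 1.315 km/s.
Total Δv = Δv₁ + Δv₂ = 3.631 km/s.

Δv = 3.63 km/s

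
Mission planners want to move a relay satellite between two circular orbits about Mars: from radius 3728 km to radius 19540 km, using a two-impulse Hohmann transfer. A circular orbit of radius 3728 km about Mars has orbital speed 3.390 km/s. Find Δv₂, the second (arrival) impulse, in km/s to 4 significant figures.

Δv₂ = 0.6425 km/s

From the circular-orbit relation v² = μ/r at r = 3728 km: μ = v²r = (3.390)² × 3728 = 42842.5 km³/s².
The Hohmann ellipse has a_t = (r₁ + r₂)/2 = 11634 km.
Circular speed at r = 19540 km: v_c = √(μ/r) = 1.4807 km/s.
Transfer-orbit speed at the same r (vis-viva, a = a_t): v_t = √[μ(2/r − 1/a_t)] = 0.83820 km/s.
Δv₂ = |v_t − v_c| = |0.83820 − 1.4807| = 0.6425 km/s.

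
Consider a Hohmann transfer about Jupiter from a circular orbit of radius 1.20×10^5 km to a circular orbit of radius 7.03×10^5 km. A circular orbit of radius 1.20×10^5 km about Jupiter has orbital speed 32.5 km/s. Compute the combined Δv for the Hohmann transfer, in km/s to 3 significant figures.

From the circular-orbit relation v² = μ/r at r = 1.20×10^5 km: μ = v²r = (32.5)² × 1.20×10^5 = 1.26750×10^8 km³/s².
Semi-major axis of the transfer orbit: a_t = (1.200×10^5 + 7.030×10^5)/2 = 4.115×10^5 km.
Circular speed at r₁: v₁ = √(μ/r₁) = √(1.26750×10^8/1.200×10^5) = 32.5000 km/s.
Transfer-orbit speed at r₁ (v² = μ(2/r − 1/a)): v_p = √[μ(2/r₁ − 1/a_t)] = 42.4792 km/s.
First burn Δv₁ = |v_p − v₁| = 9.9792 km/s.
Circular speed at r₂: v₂ = √(μ/r₂) = 13.42754 km/s.
Transfer-orbit speed at r₂: v_a = √[μ(2/r₂ − 1/a_t)] = 7.251069 km/s.
Second burn Δv₂ = |v₂ − v_a| = 6.1765 km/s.
Δv = Δv₁ + Δv₂ = 9.9792 + 6.1765 = 16.16 km/s.

Δv = 16.2 km/s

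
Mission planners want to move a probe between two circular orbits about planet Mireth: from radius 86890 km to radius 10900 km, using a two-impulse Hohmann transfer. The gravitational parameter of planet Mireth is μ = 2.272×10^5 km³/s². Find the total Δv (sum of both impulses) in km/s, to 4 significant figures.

Δv = 2.374 km/s

Transfer-ellipse semi-major axis a_t = (r₁ + r₂)/2 = (86890 + 10900)/2 = 48895 km.
Circular speed at r₁: v₁ = √(μ/r₁) = √(2.272×10^5/86890) = 1.617034 km/s.
On the transfer ellipse at r₁, vis-viva gives v_a = √[μ(2/r₁ − 1/a_t)] = 0.7634846 km/s.
First burn Δv₁ = |v_a − v₁| = 0.85355 km/s.
Circular speed at r₂: v₂ = √(μ/r₂) = 4.56553 km/s.
Transfer-orbit speed at r₂: v_p = √[μ(2/r₂ − 1/a_t)] = 6.08616 km/s.
Second burn Δv₂ = |v₂ − v_p| = 1.5206 km/s.
Δv = Δv₁ + Δv₂ = 0.85355 + 1.5206 = 2.374 km/s.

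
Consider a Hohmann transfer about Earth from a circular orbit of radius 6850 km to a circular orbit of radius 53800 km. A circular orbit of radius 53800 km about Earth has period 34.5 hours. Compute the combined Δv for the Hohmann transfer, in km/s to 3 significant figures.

Δv = 3.96 km/s

From Kepler's third law T² = 4π²r³/μ at r = 53800 km, T = 34.5 hours = 34.5 × 3600 s = 1.242×10^5 s: μ = 4π²r³/T² = 3.98532×10^5 km³/s².
Transfer-ellipse semi-major axis a_t = (r₁ + r₂)/2 = (6850 + 53800)/2 = 30325 km.
At r₁ the circular-orbit speed is v₁ = √(μ/r₁) = 7.628 km/s.
Transfer-orbit speed at r₁ (v² = μ(2/r − 1/a)): v_p = √[μ(2/r₁ − 1/a_t)] = 10.16 km/s.
First burn Δv₁ = |v_p − v₁| = 2.532 km/s.
At r₂, v₂ = √(μ/r₂) = 2.722 km/s.
Transfer-orbit speed at r₂: v_a = √[μ(2/r₂ − 1/a_t)] = 1.294 km/s.
Second burn Δv₂ = |v₂ − v_a| = 1.428 km/s.
Δv = Δv₁ + Δv₂ = 2.532 + 1.428 = 3.960 km/s.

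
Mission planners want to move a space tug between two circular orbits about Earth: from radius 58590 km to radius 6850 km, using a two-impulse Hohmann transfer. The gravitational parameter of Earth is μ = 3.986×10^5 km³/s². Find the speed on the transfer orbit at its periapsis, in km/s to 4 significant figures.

Transfer-ellipse semi-major axis a_t = (r₁ + r₂)/2 = (58590 + 6850)/2 = 32720 km.
At periapsis, r = 6850 km.
Vis-viva: v = √[μ(2/r − 1/a_t)] = √[3.986×10^5 × (2/6850 − 1/32720)] = 10.21 km/s.

v = 10.21 km/s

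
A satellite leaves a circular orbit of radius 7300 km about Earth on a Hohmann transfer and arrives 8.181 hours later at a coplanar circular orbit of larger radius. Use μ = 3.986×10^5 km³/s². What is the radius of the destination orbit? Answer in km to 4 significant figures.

Transfer time t = 8.181 hours = 29451.6 s, and t = π√(a_t³/μ).
So a_t = (μ t²/π²)^(1/3) = (3.986×10^5 × (29451.6)² / π²)^(1/3) = 32720 km.
Since a_t = (r₁ + r₂)/2, r₂ = 2a_t − r₁ = 2×32720 − 7300 = 58140 km.

r₂ = 58140 km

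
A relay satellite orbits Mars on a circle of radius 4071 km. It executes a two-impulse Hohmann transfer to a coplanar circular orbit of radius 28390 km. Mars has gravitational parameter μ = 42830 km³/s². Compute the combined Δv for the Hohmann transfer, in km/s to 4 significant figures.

Transfer-ellipse semi-major axis a_t = (r₁ + r₂)/2 = (4071 + 28390)/2 = 16230.5 km.
At r₁ the circular-orbit speed is v₁ = √(μ/r₁) = 3.244 km/s.
On the transfer ellipse at r₁, v² = μ(2/r − 1/a) gives v_p = √[μ(2/r₁ − 1/a_t)] = 4.290 km/s.
First burn Δv₁ = |v_p − v₁| = 1.046 km/s.
Circular speed at r₂: v₂ = √(μ/r₂) = 1.22826 km/s.
Transfer-orbit speed at r₂: v_a = √[μ(2/r₂ − 1/a_t)] = 0.615143 km/s.
Second burn Δv₂ = |v₂ − v_a| = 0.6131 km/s.
Total Δv = Δv₁ + Δv₂ = 1.659 km/s.

Δv = 1.659 km/s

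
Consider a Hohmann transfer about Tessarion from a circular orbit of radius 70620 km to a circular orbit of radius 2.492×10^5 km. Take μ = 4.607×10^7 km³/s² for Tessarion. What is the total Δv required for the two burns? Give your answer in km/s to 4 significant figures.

Δv = 10.90 km/s

The Hohmann ellipse has a_t = (r₁ + r₂)/2 = 1.5991×10^5 km.
Circular speed at r₁: v₁ = √(μ/r₁) = √(4.607×10^7/70620) = 25.5414 km/s.
On the transfer ellipse at r₁, v² = μ(2/r − 1/a) gives v_p = √[μ(2/r₁ − 1/a_t)] = 31.8846 km/s.
First burn Δv₁ = |v_p − v₁| = 6.343 km/s.
Circular speed at r₂: v₂ = √(μ/r₂) = 13.597 km/s.
Transfer-orbit speed at r₂: v_a = √[μ(2/r₂ − 1/a_t)] = 9.0357 km/s.
Second burn Δv₂ = |v₂ − v_a| = 4.561 km/s.
Total Δv = Δv₁ + Δv₂ = 10.90 km/s.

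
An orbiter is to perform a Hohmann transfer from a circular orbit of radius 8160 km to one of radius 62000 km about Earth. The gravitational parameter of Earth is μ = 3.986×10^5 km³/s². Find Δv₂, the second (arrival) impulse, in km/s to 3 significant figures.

The Hohmann ellipse has a_t = (r₁ + r₂)/2 = 35080 km.
On the circular orbit at r = 62000 km, v_c = √(μ/r) = 2.536 km/s.
Transfer-orbit speed at the same r (vis-viva, a = a_t): v_t = √[μ(2/r − 1/a_t)] = 1.223 km/s.
Δv₂ = |v_t − v_c| = |1.223 − 2.536| = 1.313 km/s.

Δv₂ = 1.31 km/s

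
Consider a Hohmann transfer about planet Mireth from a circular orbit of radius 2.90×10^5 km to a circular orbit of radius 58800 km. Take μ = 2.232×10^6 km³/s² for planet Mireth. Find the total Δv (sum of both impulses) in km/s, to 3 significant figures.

The Hohmann ellipse has a_t = (r₁ + r₂)/2 = 1.744×10^5 km.
Circular speed at r₁: v₁ = √(μ/r₁) = √(2.232×10^6/2.900×10^5) = 2.774 km/s.
On the transfer ellipse at r₁, vis-viva gives v_a = √[μ(2/r₁ − 1/a_t)] = 1.611 km/s.
First burn Δv₁ = |v_a − v₁| = 1.163 km/s.
At r₂, v₂ = √(μ/r₂) = 6.161 km/s.
Transfer-orbit speed at r₂: v_p = √[μ(2/r₂ − 1/a_t)] = 7.945 km/s.
Second burn Δv₂ = |v₂ − v_p| = 1.784 km/s.
Total Δv = Δv₁ + Δv₂ = 2.947 km/s.

Δv = 2.95 km/s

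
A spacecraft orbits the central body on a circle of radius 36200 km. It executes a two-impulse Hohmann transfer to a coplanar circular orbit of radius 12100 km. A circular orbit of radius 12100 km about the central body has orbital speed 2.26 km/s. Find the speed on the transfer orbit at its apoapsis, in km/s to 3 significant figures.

v = 0.925 km/s

From the circular-orbit relation v² = μ/r at r = 12100 km: μ = v²r = (2.26)² × 12100 = 61802.0 km³/s².
Semi-major axis of the transfer orbit: a_t = (36200 + 12100)/2 = 24150 km.
At apoapsis, r = 36200 km.
From the vis-viva equation, v = √[μ(2/r − 1/a_t)] = 0.9249 km/s.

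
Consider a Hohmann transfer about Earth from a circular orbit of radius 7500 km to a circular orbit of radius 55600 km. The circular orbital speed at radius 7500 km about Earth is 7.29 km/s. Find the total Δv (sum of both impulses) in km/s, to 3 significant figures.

Δv = 3.76 km/s

From the circular-orbit relation v² = μ/r at r = 7500 km: μ = v²r = (7.29)² × 7500 = 3.98581×10^5 km³/s².
Semi-major axis of the transfer orbit: a_t = (7500 + 55600)/2 = 31550 km.
At r₁ the circular-orbit speed is v₁ = √(μ/r₁) = 7.290 km/s.
On the transfer ellipse at r₁, v² = μ(2/r − 1/a) gives v_p = √[μ(2/r₁ − 1/a_t)] = 9.678 km/s.
First burn Δv₁ = |v_p − v₁| = 2.388 km/s.
Circular speed at r₂: v₂ = √(μ/r₂) = 2.677 km/s.
Transfer-orbit speed at r₂: v_a = √[μ(2/r₂ − 1/a_t)] = 1.305 km/s.
Second burn Δv₂ = |v₂ − v_a| = 1.372 km/s.
Total Δv = Δv₁ + Δv₂ = 3.760 km/s.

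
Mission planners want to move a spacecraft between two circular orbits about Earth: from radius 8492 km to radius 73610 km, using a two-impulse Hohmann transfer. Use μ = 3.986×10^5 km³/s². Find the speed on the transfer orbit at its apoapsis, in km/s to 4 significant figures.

v = 1.058 km/s

Semi-major axis of the transfer orbit: a_t = (8492 + 73610)/2 = 41051 km.
At apoapsis, r = 73610 km.
Vis-viva: v = √[μ(2/r − 1/a_t)] = √[3.986×10^5 × (2/73610 − 1/41051)] = 1.058 km/s.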